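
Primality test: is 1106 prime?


1106 / 2 = 553 (exact division)
1106 is NOT prime.

No, 1106 is not prime


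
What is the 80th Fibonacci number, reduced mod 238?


F(k) mod 238 for k=1..80:
1, 1, 2, 3, 5, 8, 13, 21, 34, 55, 89, 144, 233, 139, 134, 35, 169, 204, 135, 101, 236, 99, 97, 196, 55, 13, 68, 81, 149, 230, 141, 133, 36, 169, 205, 136, 103, 1, 104, 105, 209, 76, 47, 123, 170, 55, 225, 42, 29, 71, 100, 171, 33, 204, 237, 203, 202, 167, 131, 60, 191, 13, 204, 217, 183, 162, 107, 31, 138, 169, 69, 0, 69, 69, 138, 207, 107, 76, 183, 21
F(80) mod 238 = 21


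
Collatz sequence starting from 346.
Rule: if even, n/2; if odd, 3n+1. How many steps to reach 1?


346 → 173 → 520 → 260 → 130 → 65 → 196 → 98 → 49 → 148 → 74 → 37 → 112 → 56 → 28 → 14 → 7 → 22 → 11 → 34 → 17 → 52 → 26 → 13 → 40 → 20 → 10 → 5 → 16 → 8 → 4 → 2 → 1
Total steps = 32

32 steps


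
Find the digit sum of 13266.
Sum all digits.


1 + 3 + 2 + 6 + 6 = 18


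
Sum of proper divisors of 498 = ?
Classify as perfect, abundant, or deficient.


Proper divisors: 1, 2, 3, 6, 83, 166, 249
Sum = 1 + 2 + 3 + 6 + 83 + 166 + 249 = 510
510 > 498 → abundant

s(498) = 510 (abundant)


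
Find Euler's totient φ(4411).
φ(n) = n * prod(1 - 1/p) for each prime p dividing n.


4411 = 11 × 401
Prime factors: 11, 401
φ(4411) = 4411 × (1-1/11) × (1-1/401)
= 4411 × 10/11 × 400/401 = 4000

φ(4411) = 4000


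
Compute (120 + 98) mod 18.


120 + 98 = 218
218 mod 18 = 2


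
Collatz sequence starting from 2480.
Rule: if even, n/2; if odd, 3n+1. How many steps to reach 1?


2480 → 1240 → 620 → 310 → 155 → 466 → 233 → 700 → 350 → 175 → 526 → 263 → 790 → 395 → 1186 → 593 → 1780 → 890 → 445 → 1336 → 668 → 334 → 167 → 502 → 251 → 754 → 377 → 1132 → 566 → 283 → 850 → 425 → 1276 → 638 → 319 → 958 → 479 → 1438 → 719 → 2158 → 1079 → 3238 → 1619 → 4858 → 2429 → 7288 → 3644 → 1822 → 911 → 2734 → 1367 → 4102 → 2051 → 6154 → 3077 → 9232 → 4616 → 2308 → 1154 → 577 → 1732 → 866 → 433 → 1300 → 650 → 325 → 976 → 488 → 244 → 122 → 61 → 184 → 92 → 46 → 23 → 70 → 35 → 106 → 53 → 160 → 80 → 40 → 20 → 10 → 5 → 16 → 8 → 4 → 2 → 1
Total steps = 89

89 steps


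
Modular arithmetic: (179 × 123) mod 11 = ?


179 × 123 = 22017
22017 mod 11 = 6


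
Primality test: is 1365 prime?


1365 / 3 = 455 (exact division)
1365 is NOT prime.

No, 1365 is not prime


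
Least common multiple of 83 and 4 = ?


GCD(83, 4) = 1
LCM = 83*4/1 = 332/1 = 332

LCM = 332


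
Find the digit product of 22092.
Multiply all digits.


2 × 2 × 0 × 9 × 2 = 0


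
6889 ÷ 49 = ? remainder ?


6889 = 49 * 140 + 29
Check: 6860 + 29 = 6889

q = 140, r = 29


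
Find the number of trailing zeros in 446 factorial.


floor(446/5) = 89
floor(446/25) = 17
floor(446/125) = 3
Total = 109

109 trailing zeros


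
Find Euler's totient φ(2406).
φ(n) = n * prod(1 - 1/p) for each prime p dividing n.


2406 = 2 × 3 × 401
Prime factors: 2, 3, 401
φ(2406) = 2406 × (1-1/2) × (1-1/3) × (1-1/401)
= 2406 × 1/2 × 2/3 × 400/401 = 800

φ(2406) = 800


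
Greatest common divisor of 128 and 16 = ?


128 = 8 * 16 + 0
GCD = 16


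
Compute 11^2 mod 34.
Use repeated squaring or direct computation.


11^1 mod 34 = 11
11^2 mod 34 = 19


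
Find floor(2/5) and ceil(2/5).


2/5 = 0.4000
floor = 0
ceil = 1

floor = 0, ceil = 1


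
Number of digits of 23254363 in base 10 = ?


23254363 has 8 digits in base 10
floor(log10(23254363)) + 1 = floor(7.3665) + 1 = 8

8 digits (base 10)


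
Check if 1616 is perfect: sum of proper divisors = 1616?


Proper divisors of 1616: 1, 2, 4, 8, 16, 101, 202, 404, 808
Sum = 1 + 2 + 4 + 8 + 16 + 101 + 202 + 404 + 808 = 1546

No, 1616 is not perfect (1546 ≠ 1616)


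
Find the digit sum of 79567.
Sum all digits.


7 + 9 + 5 + 6 + 7 = 34


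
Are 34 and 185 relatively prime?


Euclidean algorithm:
185 = 5 * 34 + 15
34 = 2 * 15 + 4
15 = 3 * 4 + 3
4 = 1 * 3 + 1
3 = 3 * 1 + 0
GCD(34, 185) = 1

Yes, coprime (GCD = 1)


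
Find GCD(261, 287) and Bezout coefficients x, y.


Tabular extended Euclidean (each row: r = 261*s + 287*t):
r=261, s=1, t=0
r=287, s=0, t=1
q=0: r=261, s=1, t=0   [261*(1) + 287*(0) = 261]
q=1: r=26, s=-1, t=1   [261*(-1) + 287*(1) = 26]
q=10: r=1, s=11, t=-10   [261*(11) + 287*(-10) = 1]
q=26: r=0, s=-287, t=261   [261*(-287) + 287*(261) = 0]
GCD = 1; from the row with r=1: x=11, y=-10
Check: 261*(11) + 287*(-10) = 2871 - 2870 = 1

GCD = 1, x = 11, y = -10


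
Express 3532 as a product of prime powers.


3532 / 2 = 1766
1766 / 2 = 883
883 / 883 = 1
3532 = 2^2 × 883


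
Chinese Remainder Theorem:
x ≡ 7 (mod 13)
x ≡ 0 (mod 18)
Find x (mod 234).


M = 13*18 = 234
M1 = M/13 = 18, M2 = M/18 = 13
M1^(-1) mod 13 = 8, M2^(-1) mod 18 = 7
x = 7*18*8 + 0*13*7 = 1008
1008 mod 234 = 72
Check: 72 mod 13 = 7 ✓, 72 mod 18 = 0 ✓

x ≡ 72 (mod 234)


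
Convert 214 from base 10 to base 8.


214 (base 10) = 214 (decimal)
214 (decimal) = 326 (base 8)


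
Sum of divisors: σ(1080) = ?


Divisors of 1080: 1, 2, 3, 4, 5, 6, 8, 9, 10, 12, 15, 18, 20, 24, 27, 30, 36, 40, 45, 54, 60, 72, 90, 108, 120, 135, 180, 216, 270, 360, 540, 1080
Sum = 1 + 2 + 3 + 4 + 5 + 6 + 8 + 9 + 10 + 12 + 15 + 18 + 20 + 24 + 27 + 30 + 36 + 40 + 45 + 54 + 60 + 72 + 90 + 108 + 120 + 135 + 180 + 216 + 270 + 360 + 540 + 1080 = 3600

σ(1080) = 3600


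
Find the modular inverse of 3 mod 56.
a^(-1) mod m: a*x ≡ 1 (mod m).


Use the extended Euclidean algorithm on (56, 3); each row r = 56*s + 3*t:
r=56, s=1, t=0
r=3, s=0, t=1
q=18: r=2, s=1, t=-18   [56*(1) + 3*(-18) = 2]
q=1: r=1, s=-1, t=19   [56*(-1) + 3*(19) = 1]
q=2: r=0, s=3, t=-56   [56*(3) + 3*(-56) = 0]
GCD = 1 with t = 19, so 3*(19) ≡ 1 (mod 56)
Inverse = 19 mod 56 = 19
Check: 3 * 19 = 57 ≡ 1 (mod 56)

3^(-1) ≡ 19 (mod 56)


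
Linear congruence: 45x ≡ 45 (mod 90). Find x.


GCD(45, 90) = 45 divides 45
Divide: 1x ≡ 1 (mod 2)
x ≡ 1 (mod 2)


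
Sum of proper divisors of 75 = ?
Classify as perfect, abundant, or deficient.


Proper divisors: 1, 3, 5, 15, 25
Sum = 1 + 3 + 5 + 15 + 25 = 49
49 < 75 → deficient

s(75) = 49 (deficient)


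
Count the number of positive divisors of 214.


214 = 2^1 × 107^1
d(214) = (1+1) × (1+1) = 4

4 divisors


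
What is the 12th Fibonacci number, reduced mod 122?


F(k) mod 122 for k=1..12:
1, 1, 2, 3, 5, 8, 13, 21, 34, 55, 89, 22
F(12) mod 122 = 22


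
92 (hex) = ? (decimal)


92 (base 16) = 146 (decimal)
146 (decimal) = 146 (base 10)


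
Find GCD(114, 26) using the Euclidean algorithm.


114 = 4 * 26 + 10
26 = 2 * 10 + 6
10 = 1 * 6 + 4
6 = 1 * 4 + 2
4 = 2 * 2 + 0
GCD = 2


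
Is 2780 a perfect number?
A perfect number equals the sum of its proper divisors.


Proper divisors of 2780: 1, 2, 4, 5, 10, 20, 139, 278, 556, 695, 1390
Sum = 1 + 2 + 4 + 5 + 10 + 20 + 139 + 278 + 556 + 695 + 1390 = 3100

No, 2780 is not perfect (3100 ≠ 2780)


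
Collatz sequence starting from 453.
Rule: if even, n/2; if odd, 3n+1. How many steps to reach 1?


453 → 1360 → 680 → 340 → 170 → 85 → 256 → 128 → 64 → 32 → 16 → 8 → 4 → 2 → 1
Total steps = 14

14 steps


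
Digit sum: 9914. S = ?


9 + 9 + 1 + 4 = 23


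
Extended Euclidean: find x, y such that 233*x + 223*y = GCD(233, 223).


Tabular extended Euclidean (each row: r = 233*s + 223*t):
r=233, s=1, t=0
r=223, s=0, t=1
q=1: r=10, s=1, t=-1   [233*(1) + 223*(-1) = 10]
q=22: r=3, s=-22, t=23   [233*(-22) + 223*(23) = 3]
q=3: r=1, s=67, t=-70   [233*(67) + 223*(-70) = 1]
q=3: r=0, s=-223, t=233   [233*(-223) + 223*(233) = 0]
GCD = 1; from the row with r=1: x=67, y=-70
Check: 233*(67) + 223*(-70) = 15611 - 15610 = 1

GCD = 1, x = 67, y = -70


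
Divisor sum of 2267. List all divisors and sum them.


Divisors of 2267: 1, 2267
Sum = 1 + 2267 = 2268

σ(2267) = 2268


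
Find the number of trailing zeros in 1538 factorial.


floor(1538/5) = 307
floor(1538/25) = 61
floor(1538/125) = 12
floor(1538/625) = 2
Total = 382

382 trailing zeros


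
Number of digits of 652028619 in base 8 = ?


652028619 in base 8 = 4667225313
Number of digits = 10

10 digits (base 8)


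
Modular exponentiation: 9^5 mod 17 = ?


9^1 mod 17 = 9
9^2 mod 17 = 13
9^3 mod 17 = 15
9^4 mod 17 = 16
9^5 mod 17 = 8


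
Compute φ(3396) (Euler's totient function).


3396 = 2^2 × 3 × 283
Prime factors: 2, 3, 283
φ(3396) = 3396 × (1-1/2) × (1-1/3) × (1-1/283)
= 3396 × 1/2 × 2/3 × 282/283 = 1128

φ(3396) = 1128


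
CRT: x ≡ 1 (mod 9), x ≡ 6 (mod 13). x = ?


M = 9*13 = 117
M1 = M/9 = 13, M2 = M/13 = 9
M1^(-1) mod 9 = 7, M2^(-1) mod 13 = 3
x = 1*13*7 + 6*9*3 = 253
253 mod 117 = 19
Check: 19 mod 9 = 1 ✓, 19 mod 13 = 6 ✓

x ≡ 19 (mod 117)


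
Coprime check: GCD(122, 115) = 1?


Euclidean algorithm:
122 = 1 * 115 + 7
115 = 16 * 7 + 3
7 = 2 * 3 + 1
3 = 3 * 1 + 0
GCD(122, 115) = 1

Yes, coprime (GCD = 1)


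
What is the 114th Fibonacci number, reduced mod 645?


F(k) mod 645 for k=1..114:
1, 1, 2, 3, 5, 8, 13, 21, 34, 55, 89, 144, 233, 377, 610, 342, 307, 4, 311, 315, 626, 296, 277, 573, 205, 133, 338, 471, 164, 635, 154, 144, 298, 442, 95, 537, 632, 524, 511, 390, 256, 1, 257, 258, 515, 128, 643, 126, 124, 250, 374, 624, 353, 332, 40, 372, 412, 139, 551, 45, 596, 641, 592, 588, 535, 478, 368, 201, 569, 125, 49, 174, 223, 397, 620, 372, 347, 74, 421, 495, 271, 121, 392, 513, 260, 128, 388, 516, 259, 130, 389, 519, 263, 137, 400, 537, 292, 184, 476, 15, 491, 506, 352, 213, 565, 133, 53, 186, 239, 425, 19, 444, 463, 262
F(114) mod 645 = 262


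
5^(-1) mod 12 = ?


Use the extended Euclidean algorithm on (12, 5); each row r = 12*s + 5*t:
r=12, s=1, t=0
r=5, s=0, t=1
q=2: r=2, s=1, t=-2   [12*(1) + 5*(-2) = 2]
q=2: r=1, s=-2, t=5   [12*(-2) + 5*(5) = 1]
q=2: r=0, s=5, t=-12   [12*(5) + 5*(-12) = 0]
GCD = 1 with t = 5, so 5*(5) ≡ 1 (mod 12)
Inverse = 5 mod 12 = 5
Check: 5 * 5 = 25 ≡ 1 (mod 12)

5^(-1) ≡ 5 (mod 12)


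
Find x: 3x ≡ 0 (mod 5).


GCD(3, 5) = 1, unique solution
a^(-1) mod 5 = 2
x = 2 * 0 mod 5 = 0

x ≡ 0 (mod 5)


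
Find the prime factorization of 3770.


3770 / 2 = 1885
1885 / 5 = 377
377 / 13 = 29
29 / 29 = 1
3770 = 2 × 5 × 13 × 29


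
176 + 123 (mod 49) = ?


176 + 123 = 299
299 mod 49 = 5


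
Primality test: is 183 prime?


183 / 3 = 61 (exact division)
183 is NOT prime.

No, 183 is not prime


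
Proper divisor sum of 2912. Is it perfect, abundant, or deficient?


Proper divisors: 1, 2, 4, 7, 8, 13, 14, 16, 26, 28, 32, 52, 56, 91, 104, 112, 182, 208, 224, 364, 416, 728, 1456
Sum = 1 + 2 + 4 + 7 + 8 + 13 + 14 + 16 + 26 + 28 + 32 + 52 + 56 + 91 + 104 + 112 + 182 + 208 + 224 + 364 + 416 + 728 + 1456 = 4144
4144 > 2912 → abundant

s(2912) = 4144 (abundant)


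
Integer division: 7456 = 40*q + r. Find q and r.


7456 = 40 * 186 + 16
Check: 7440 + 16 = 7456

q = 186, r = 16


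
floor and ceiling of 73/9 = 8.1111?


73/9 = 8.1111
floor = 8
ceil = 9

floor = 8, ceil = 9


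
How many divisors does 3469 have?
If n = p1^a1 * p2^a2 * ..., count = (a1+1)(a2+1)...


3469 = 3469^1
d(3469) = (1+1) = 2

2 divisors


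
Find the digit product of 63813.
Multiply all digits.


6 × 3 × 8 × 1 × 3 = 432


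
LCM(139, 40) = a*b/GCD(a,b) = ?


GCD(139, 40) = 1
LCM = 139*40/1 = 5560/1 = 5560

LCM = 5560


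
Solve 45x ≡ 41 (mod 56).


GCD(45, 56) = 1, unique solution
a^(-1) mod 56 = 5
x = 5 * 41 mod 56 = 37

x ≡ 37 (mod 56)


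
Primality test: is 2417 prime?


Check divisors up to sqrt(2417) = 49.1630
No divisors found.
2417 is prime.

Yes, 2417 is prime


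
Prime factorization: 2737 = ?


2737 / 7 = 391
391 / 17 = 23
23 / 23 = 1
2737 = 7 × 17 × 23


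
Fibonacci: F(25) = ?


Sequence: 1, 1, 2, 3, 5, 8, 13, 21, 34, 55, 89, 144, 233, 377, 610, 987, 1597, 2584, 4181, 6765, 10946, 17711, 28657, 46368, 75025
F(25) = 75025


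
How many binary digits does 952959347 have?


952959347 in base 2 = 111000110011010000000101110011
Number of digits = 30

30 digits (base 2)


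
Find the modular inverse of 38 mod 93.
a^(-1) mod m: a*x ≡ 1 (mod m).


Use the extended Euclidean algorithm on (93, 38); each row r = 93*s + 38*t:
r=93, s=1, t=0
r=38, s=0, t=1
q=2: r=17, s=1, t=-2   [93*(1) + 38*(-2) = 17]
q=2: r=4, s=-2, t=5   [93*(-2) + 38*(5) = 4]
q=4: r=1, s=9, t=-22   [93*(9) + 38*(-22) = 1]
q=4: r=0, s=-38, t=93   [93*(-38) + 38*(93) = 0]
GCD = 1 with t = -22, so 38*(-22) ≡ 1 (mod 93)
Inverse = -22 mod 93 = 71
Check: 38 * 71 = 2698 ≡ 1 (mod 93)

38^(-1) ≡ 71 (mod 93)


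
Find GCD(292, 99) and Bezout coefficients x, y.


Tabular extended Euclidean (each row: r = 292*s + 99*t):
r=292, s=1, t=0
r=99, s=0, t=1
q=2: r=94, s=1, t=-2   [292*(1) + 99*(-2) = 94]
q=1: r=5, s=-1, t=3   [292*(-1) + 99*(3) = 5]
q=18: r=4, s=19, t=-56   [292*(19) + 99*(-56) = 4]
q=1: r=1, s=-20, t=59   [292*(-20) + 99*(59) = 1]
q=4: r=0, s=99, t=-292   [292*(99) + 99*(-292) = 0]
GCD = 1; from the row with r=1: x=-20, y=59
Check: 292*(-20) + 99*(59) = -5840 + 5841 = 1

GCD = 1, x = -20, y = 59


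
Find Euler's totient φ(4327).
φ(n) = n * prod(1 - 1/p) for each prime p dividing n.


4327 = 4327
Prime factors: 4327
φ(4327) = 4327 × (1-1/4327)
= 4327 × 4326/4327 = 4326

φ(4327) = 4326


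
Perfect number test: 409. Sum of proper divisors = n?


Proper divisors of 409: 1
Sum = 1 = 1

No, 409 is not perfect (1 ≠ 409)


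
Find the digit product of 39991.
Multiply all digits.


3 × 9 × 9 × 9 × 1 = 2187


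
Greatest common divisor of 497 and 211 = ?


497 = 2 * 211 + 75
211 = 2 * 75 + 61
75 = 1 * 61 + 14
61 = 4 * 14 + 5
14 = 2 * 5 + 4
5 = 1 * 4 + 1
4 = 4 * 1 + 0
GCD = 1


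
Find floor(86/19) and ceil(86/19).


86/19 = 4.5263
floor = 4
ceil = 5

floor = 4, ceil = 5


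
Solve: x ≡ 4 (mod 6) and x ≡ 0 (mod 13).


M = 6*13 = 78
M1 = M/6 = 13, M2 = M/13 = 6
M1^(-1) mod 6 = 1, M2^(-1) mod 13 = 11
x = 4*13*1 + 0*6*11 = 52
52 mod 78 = 52
Check: 52 mod 6 = 4 ✓, 52 mod 13 = 0 ✓

x ≡ 52 (mod 78)


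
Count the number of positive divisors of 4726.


4726 = 2^1 × 17^1 × 139^1
d(4726) = (1+1) × (1+1) × (1+1) = 8

8 divisors


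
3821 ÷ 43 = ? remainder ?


3821 = 43 * 88 + 37
Check: 3784 + 37 = 3821

q = 88, r = 37


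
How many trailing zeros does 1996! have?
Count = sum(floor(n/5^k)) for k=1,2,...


floor(1996/5) = 399
floor(1996/25) = 79
floor(1996/125) = 15
floor(1996/625) = 3
Total = 496

496 trailing zeros


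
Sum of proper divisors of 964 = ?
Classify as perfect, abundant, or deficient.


Proper divisors: 1, 2, 4, 241, 482
Sum = 1 + 2 + 4 + 241 + 482 = 730
730 < 964 → deficient

s(964) = 730 (deficient)


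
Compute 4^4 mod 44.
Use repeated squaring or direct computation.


4^1 mod 44 = 4
4^2 mod 44 = 16
4^3 mod 44 = 20
4^4 mod 44 = 36


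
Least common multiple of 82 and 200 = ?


GCD(82, 200) = 2
LCM = 82*200/2 = 16400/2 = 8200

LCM = 8200


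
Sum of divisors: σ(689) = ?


Divisors of 689: 1, 13, 53, 689
Sum = 1 + 13 + 53 + 689 = 756

σ(689) = 756


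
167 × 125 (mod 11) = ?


167 × 125 = 20875
20875 mod 11 = 8


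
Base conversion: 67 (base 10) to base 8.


67 (base 10) = 67 (decimal)
67 (decimal) = 103 (base 8)


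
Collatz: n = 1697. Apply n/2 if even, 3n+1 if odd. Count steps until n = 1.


1697 → 5092 → 2546 → 1273 → 3820 → 1910 → 955 → 2866 → 1433 → 4300 → 2150 → 1075 → 3226 → 1613 → 4840 → 2420 → 1210 → 605 → 1816 → 908 → 454 → 227 → 682 → 341 → 1024 → 512 → 256 → 128 → 64 → 32 → 16 → 8 → 4 → 2 → 1
Total steps = 34

34 steps


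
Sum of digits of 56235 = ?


5 + 6 + 2 + 3 + 5 = 21


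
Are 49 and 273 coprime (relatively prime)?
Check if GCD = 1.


Euclidean algorithm:
273 = 5 * 49 + 28
49 = 1 * 28 + 21
28 = 1 * 21 + 7
21 = 3 * 7 + 0
GCD(49, 273) = 7

No, not coprime (GCD = 7)


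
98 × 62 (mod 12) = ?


98 × 62 = 6076
6076 mod 12 = 4


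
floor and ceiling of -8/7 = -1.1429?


-8/7 = -1.1429
floor = -2
ceil = -1

floor = -2, ceil = -1


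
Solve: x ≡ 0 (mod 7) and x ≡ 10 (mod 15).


M = 7*15 = 105
M1 = M/7 = 15, M2 = M/15 = 7
M1^(-1) mod 7 = 1, M2^(-1) mod 15 = 13
x = 0*15*1 + 10*7*13 = 910
910 mod 105 = 70
Check: 70 mod 7 = 0 ✓, 70 mod 15 = 10 ✓

x ≡ 70 (mod 105)


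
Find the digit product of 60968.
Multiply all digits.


6 × 0 × 9 × 6 × 8 = 0


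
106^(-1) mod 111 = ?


Use the extended Euclidean algorithm on (111, 106); each row r = 111*s + 106*t:
r=111, s=1, t=0
r=106, s=0, t=1
q=1: r=5, s=1, t=-1   [111*(1) + 106*(-1) = 5]
q=21: r=1, s=-21, t=22   [111*(-21) + 106*(22) = 1]
q=5: r=0, s=106, t=-111   [111*(106) + 106*(-111) = 0]
GCD = 1 with t = 22, so 106*(22) ≡ 1 (mod 111)
Inverse = 22 mod 111 = 22
Check: 106 * 22 = 2332 ≡ 1 (mod 111)

106^(-1) ≡ 22 (mod 111)


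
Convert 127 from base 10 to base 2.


127 (base 10) = 127 (decimal)
127 (decimal) = 1111111 (base 2)


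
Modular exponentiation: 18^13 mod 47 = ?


18^1 mod 47 = 18
18^2 mod 47 = 42
18^3 mod 47 = 4
18^4 mod 47 = 25
18^5 mod 47 = 27
18^6 mod 47 = 16
18^7 mod 47 = 6
18^8 mod 47 = 14
18^9 mod 47 = 17
18^10 mod 47 = 24
18^11 mod 47 = 9
18^12 mod 47 = 21
18^13 mod 47 = 2


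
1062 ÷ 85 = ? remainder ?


1062 = 85 * 12 + 42
Check: 1020 + 42 = 1062

q = 12, r = 42


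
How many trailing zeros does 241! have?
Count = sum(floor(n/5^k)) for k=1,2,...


floor(241/5) = 48
floor(241/25) = 9
floor(241/125) = 1
Total = 58

58 trailing zeros


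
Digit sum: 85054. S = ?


8 + 5 + 0 + 5 + 4 = 22


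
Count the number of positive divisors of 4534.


4534 = 2^1 × 2267^1
d(4534) = (1+1) × (1+1) = 4

4 divisors


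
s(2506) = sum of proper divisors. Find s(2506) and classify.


Proper divisors: 1, 2, 7, 14, 179, 358, 1253
Sum = 1 + 2 + 7 + 14 + 179 + 358 + 1253 = 1814
1814 < 2506 → deficient

s(2506) = 1814 (deficient)


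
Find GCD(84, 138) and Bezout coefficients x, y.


Tabular extended Euclidean (each row: r = 84*s + 138*t):
r=84, s=1, t=0
r=138, s=0, t=1
q=0: r=84, s=1, t=0   [84*(1) + 138*(0) = 84]
q=1: r=54, s=-1, t=1   [84*(-1) + 138*(1) = 54]
q=1: r=30, s=2, t=-1   [84*(2) + 138*(-1) = 30]
q=1: r=24, s=-3, t=2   [84*(-3) + 138*(2) = 24]
q=1: r=6, s=5, t=-3   [84*(5) + 138*(-3) = 6]
q=4: r=0, s=-23, t=14   [84*(-23) + 138*(14) = 0]
GCD = 6; from the row with r=6: x=5, y=-3
Check: 84*(5) + 138*(-3) = 420 - 414 = 6

GCD = 6, x = 5, y = -3


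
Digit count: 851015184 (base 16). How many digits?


851015184 in base 16 = 32B97610
Number of digits = 8

8 digits (base 16)


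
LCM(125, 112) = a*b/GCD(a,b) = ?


GCD(125, 112) = 1
LCM = 125*112/1 = 14000/1 = 14000

LCM = 14000


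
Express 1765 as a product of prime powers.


1765 / 5 = 353
353 / 353 = 1
1765 = 5 × 353


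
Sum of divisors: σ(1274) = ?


Divisors of 1274: 1, 2, 7, 13, 14, 26, 49, 91, 98, 182, 637, 1274
Sum = 1 + 2 + 7 + 13 + 14 + 26 + 49 + 91 + 98 + 182 + 637 + 1274 = 2394

σ(1274) = 2394


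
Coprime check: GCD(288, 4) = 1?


Euclidean algorithm:
288 = 72 * 4 + 0
GCD(288, 4) = 4

No, not coprime (GCD = 4)


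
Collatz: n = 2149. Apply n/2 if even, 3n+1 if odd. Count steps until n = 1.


2149 → 6448 → 3224 → 1612 → 806 → 403 → 1210 → 605 → 1816 → 908 → 454 → 227 → 682 → 341 → 1024 → 512 → 256 → 128 → 64 → 32 → 16 → 8 → 4 → 2 → 1
Total steps = 24

24 steps


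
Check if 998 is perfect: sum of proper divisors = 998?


Proper divisors of 998: 1, 2, 499
Sum = 1 + 2 + 499 = 502

No, 998 is not perfect (502 ≠ 998)


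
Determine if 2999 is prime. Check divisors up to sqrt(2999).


Check divisors up to sqrt(2999) = 54.7631
No divisors found.
2999 is prime.

Yes, 2999 is prime


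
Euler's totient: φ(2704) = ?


2704 = 2^4 × 13^2
Prime factors: 2, 13
φ(2704) = 2704 × (1-1/2) × (1-1/13)
= 2704 × 1/2 × 12/13 = 1248

φ(2704) = 1248


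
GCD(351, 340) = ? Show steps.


351 = 1 * 340 + 11
340 = 30 * 11 + 10
11 = 1 * 10 + 1
10 = 10 * 1 + 0
GCD = 1


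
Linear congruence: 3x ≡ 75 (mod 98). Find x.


GCD(3, 98) = 1, unique solution
a^(-1) mod 98 = 33
x = 33 * 75 mod 98 = 25

x ≡ 25 (mod 98)


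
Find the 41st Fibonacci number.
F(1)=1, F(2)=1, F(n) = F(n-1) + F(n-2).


Sequence: 1, 1, 2, 3, 5, 8, 13, 21, 34, 55, 89, 144, 233, 377, 610, 987, 1597, 2584, 4181, 6765, 10946, 17711, 28657, 46368, 75025, 121393, 196418, 317811, 514229, 832040, 1346269, 2178309, 3524578, 5702887, 9227465, 14930352, 24157817, 39088169, 63245986, 102334155, 165580141
F(41) = 165580141


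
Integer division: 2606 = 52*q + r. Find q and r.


2606 = 52 * 50 + 6
Check: 2600 + 6 = 2606

q = 50, r = 6


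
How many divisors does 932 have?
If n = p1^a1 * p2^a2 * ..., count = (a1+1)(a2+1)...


932 = 2^2 × 233^1
d(932) = (2+1) × (1+1) = 6

6 divisors


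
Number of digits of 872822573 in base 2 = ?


872822573 in base 2 = 110100000001100011011100101101
Number of digits = 30

30 digits (base 2)


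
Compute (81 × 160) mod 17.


81 × 160 = 12960
12960 mod 17 = 6


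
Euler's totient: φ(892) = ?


892 = 2^2 × 223
Prime factors: 2, 223
φ(892) = 892 × (1-1/2) × (1-1/223)
= 892 × 1/2 × 222/223 = 444

φ(892) = 444


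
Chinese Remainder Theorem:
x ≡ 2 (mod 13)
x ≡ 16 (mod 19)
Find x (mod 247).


M = 13*19 = 247
M1 = M/13 = 19, M2 = M/19 = 13
M1^(-1) mod 13 = 11, M2^(-1) mod 19 = 3
x = 2*19*11 + 16*13*3 = 1042
1042 mod 247 = 54
Check: 54 mod 13 = 2 ✓, 54 mod 19 = 16 ✓

x ≡ 54 (mod 247)


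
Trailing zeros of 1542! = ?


floor(1542/5) = 308
floor(1542/25) = 61
floor(1542/125) = 12
floor(1542/625) = 2
Total = 383

383 trailing zeros


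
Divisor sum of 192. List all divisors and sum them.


Divisors of 192: 1, 2, 3, 4, 6, 8, 12, 16, 24, 32, 48, 64, 96, 192
Sum = 1 + 2 + 3 + 4 + 6 + 8 + 12 + 16 + 24 + 32 + 48 + 64 + 96 + 192 = 508

σ(192) = 508


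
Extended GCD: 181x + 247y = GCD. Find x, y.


Tabular extended Euclidean (each row: r = 181*s + 247*t):
r=181, s=1, t=0
r=247, s=0, t=1
q=0: r=181, s=1, t=0   [181*(1) + 247*(0) = 181]
q=1: r=66, s=-1, t=1   [181*(-1) + 247*(1) = 66]
q=2: r=49, s=3, t=-2   [181*(3) + 247*(-2) = 49]
q=1: r=17, s=-4, t=3   [181*(-4) + 247*(3) = 17]
q=2: r=15, s=11, t=-8   [181*(11) + 247*(-8) = 15]
q=1: r=2, s=-15, t=11   [181*(-15) + 247*(11) = 2]
q=7: r=1, s=116, t=-85   [181*(116) + 247*(-85) = 1]
q=2: r=0, s=-247, t=181   [181*(-247) + 247*(181) = 0]
GCD = 1; from the row with r=1: x=116, y=-85
Check: 181*(116) + 247*(-85) = 20996 - 20995 = 1

GCD = 1, x = 116, y = -85


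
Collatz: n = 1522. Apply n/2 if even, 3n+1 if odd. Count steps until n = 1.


1522 → 761 → 2284 → 1142 → 571 → 1714 → 857 → 2572 → 1286 → 643 → 1930 → 965 → 2896 → 1448 → 724 → 362 → 181 → 544 → 272 → 136 → 68 → 34 → 17 → 52 → 26 → 13 → 40 → 20 → 10 → 5 → 16 → 8 → 4 → 2 → 1
Total steps = 34

34 steps


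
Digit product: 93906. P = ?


9 × 3 × 9 × 0 × 6 = 0


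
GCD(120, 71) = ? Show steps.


120 = 1 * 71 + 49
71 = 1 * 49 + 22
49 = 2 * 22 + 5
22 = 4 * 5 + 2
5 = 2 * 2 + 1
2 = 2 * 1 + 0
GCD = 1


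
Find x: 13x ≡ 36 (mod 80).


GCD(13, 80) = 1, unique solution
a^(-1) mod 80 = 37
x = 37 * 36 mod 80 = 52

x ≡ 52 (mod 80)


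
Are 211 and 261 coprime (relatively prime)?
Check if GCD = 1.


Euclidean algorithm:
261 = 1 * 211 + 50
211 = 4 * 50 + 11
50 = 4 * 11 + 6
11 = 1 * 6 + 5
6 = 1 * 5 + 1
5 = 5 * 1 + 0
GCD(211, 261) = 1

Yes, coprime (GCD = 1)


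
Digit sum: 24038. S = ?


2 + 4 + 0 + 3 + 8 = 17


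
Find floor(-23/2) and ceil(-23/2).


-23/2 = -11.5000
floor = -12
ceil = -11

floor = -12, ceil = -11


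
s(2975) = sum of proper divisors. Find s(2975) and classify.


Proper divisors: 1, 5, 7, 17, 25, 35, 85, 119, 175, 425, 595
Sum = 1 + 5 + 7 + 17 + 25 + 35 + 85 + 119 + 175 + 425 + 595 = 1489
1489 < 2975 → deficient

s(2975) = 1489 (deficient)


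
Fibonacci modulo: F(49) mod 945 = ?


F(k) mod 945 for k=1..49:
1, 1, 2, 3, 5, 8, 13, 21, 34, 55, 89, 144, 233, 377, 610, 42, 652, 694, 401, 150, 551, 701, 307, 63, 370, 433, 803, 291, 149, 440, 589, 84, 673, 757, 485, 297, 782, 134, 916, 105, 76, 181, 257, 438, 695, 188, 883, 126, 64
F(49) mod 945 = 64


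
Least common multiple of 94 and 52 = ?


GCD(94, 52) = 2
LCM = 94*52/2 = 4888/2 = 2444

LCM = 2444


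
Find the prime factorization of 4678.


4678 / 2 = 2339
2339 / 2339 = 1
4678 = 2 × 2339


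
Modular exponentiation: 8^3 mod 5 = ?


8^1 mod 5 = 3
8^2 mod 5 = 4
8^3 mod 5 = 2


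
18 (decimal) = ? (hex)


18 (base 10) = 18 (decimal)
18 (decimal) = 12 (base 16)


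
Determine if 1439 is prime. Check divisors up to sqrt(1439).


Check divisors up to sqrt(1439) = 37.9342
No divisors found.
1439 is prime.

Yes, 1439 is prime


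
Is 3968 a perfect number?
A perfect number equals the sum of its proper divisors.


Proper divisors of 3968: 1, 2, 4, 8, 16, 31, 32, 62, 64, 124, 128, 248, 496, 992, 1984
Sum = 1 + 2 + 4 + 8 + 16 + 31 + 32 + 62 + 64 + 124 + 128 + 248 + 496 + 992 + 1984 = 4192

No, 3968 is not perfect (4192 ≠ 3968)


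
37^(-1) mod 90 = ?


Use the extended Euclidean algorithm on (90, 37); each row r = 90*s + 37*t:
r=90, s=1, t=0
r=37, s=0, t=1
q=2: r=16, s=1, t=-2   [90*(1) + 37*(-2) = 16]
q=2: r=5, s=-2, t=5   [90*(-2) + 37*(5) = 5]
q=3: r=1, s=7, t=-17   [90*(7) + 37*(-17) = 1]
q=5: r=0, s=-37, t=90   [90*(-37) + 37*(90) = 0]
GCD = 1 with t = -17, so 37*(-17) ≡ 1 (mod 90)
Inverse = -17 mod 90 = 73
Check: 37 * 73 = 2701 ≡ 1 (mod 90)

37^(-1) ≡ 73 (mod 90)


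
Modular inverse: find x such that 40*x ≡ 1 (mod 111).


Use the extended Euclidean algorithm on (111, 40); each row r = 111*s + 40*t:
r=111, s=1, t=0
r=40, s=0, t=1
q=2: r=31, s=1, t=-2   [111*(1) + 40*(-2) = 31]
q=1: r=9, s=-1, t=3   [111*(-1) + 40*(3) = 9]
q=3: r=4, s=4, t=-11   [111*(4) + 40*(-11) = 4]
q=2: r=1, s=-9, t=25   [111*(-9) + 40*(25) = 1]
q=4: r=0, s=40, t=-111   [111*(40) + 40*(-111) = 0]
GCD = 1 with t = 25, so 40*(25) ≡ 1 (mod 111)
Inverse = 25 mod 111 = 25
Check: 40 * 25 = 1000 ≡ 1 (mod 111)

40^(-1) ≡ 25 (mod 111)


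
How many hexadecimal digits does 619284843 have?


619284843 in base 16 = 24E9896B
Number of digits = 8

8 digits (base 16)


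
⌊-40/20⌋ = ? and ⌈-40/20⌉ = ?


-40/20 = -2.0000
floor = -2
ceil = -2

floor = -2, ceil = -2


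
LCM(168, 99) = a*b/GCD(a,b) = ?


GCD(168, 99) = 3
LCM = 168*99/3 = 16632/3 = 5544

LCM = 5544


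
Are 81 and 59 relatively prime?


Euclidean algorithm:
81 = 1 * 59 + 22
59 = 2 * 22 + 15
22 = 1 * 15 + 7
15 = 2 * 7 + 1
7 = 7 * 1 + 0
GCD(81, 59) = 1

Yes, coprime (GCD = 1)


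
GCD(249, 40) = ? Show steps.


249 = 6 * 40 + 9
40 = 4 * 9 + 4
9 = 2 * 4 + 1
4 = 4 * 1 + 0
GCD = 1


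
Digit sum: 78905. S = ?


7 + 8 + 9 + 0 + 5 = 29


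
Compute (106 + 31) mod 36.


106 + 31 = 137
137 mod 36 = 29


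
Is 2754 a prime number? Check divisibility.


2754 / 2 = 1377 (exact division)
2754 is NOT prime.

No, 2754 is not prime


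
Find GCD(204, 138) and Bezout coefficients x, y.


Tabular extended Euclidean (each row: r = 204*s + 138*t):
r=204, s=1, t=0
r=138, s=0, t=1
q=1: r=66, s=1, t=-1   [204*(1) + 138*(-1) = 66]
q=2: r=6, s=-2, t=3   [204*(-2) + 138*(3) = 6]
q=11: r=0, s=23, t=-34   [204*(23) + 138*(-34) = 0]
GCD = 6; from the row with r=6: x=-2, y=3
Check: 204*(-2) + 138*(3) = -408 + 414 = 6

GCD = 6, x = -2, y = 3


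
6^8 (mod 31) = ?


6^1 mod 31 = 6
6^2 mod 31 = 5
6^3 mod 31 = 30
6^4 mod 31 = 25
6^5 mod 31 = 26
6^6 mod 31 = 1
6^7 mod 31 = 6
6^8 mod 31 = 5


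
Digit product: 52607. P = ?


5 × 2 × 6 × 0 × 7 = 0


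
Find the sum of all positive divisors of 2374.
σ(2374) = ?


Divisors of 2374: 1, 2, 1187, 2374
Sum = 1 + 2 + 1187 + 2374 = 3564

σ(2374) = 3564


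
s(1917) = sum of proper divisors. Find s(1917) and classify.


Proper divisors: 1, 3, 9, 27, 71, 213, 639
Sum = 1 + 3 + 9 + 27 + 71 + 213 + 639 = 963
963 < 1917 → deficient

s(1917) = 963 (deficient)


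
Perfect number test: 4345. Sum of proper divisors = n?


Proper divisors of 4345: 1, 5, 11, 55, 79, 395, 869
Sum = 1 + 5 + 11 + 55 + 79 + 395 + 869 = 1415

No, 4345 is not perfect (1415 ≠ 4345)


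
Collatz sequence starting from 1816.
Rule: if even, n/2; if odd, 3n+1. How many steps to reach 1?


1816 → 908 → 454 → 227 → 682 → 341 → 1024 → 512 → 256 → 128 → 64 → 32 → 16 → 8 → 4 → 2 → 1
Total steps = 16

16 steps


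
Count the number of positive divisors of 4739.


4739 = 7^1 × 677^1
d(4739) = (1+1) × (1+1) = 4

4 divisors


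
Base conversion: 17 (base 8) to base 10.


17 (base 8) = 15 (decimal)
15 (decimal) = 15 (base 10)


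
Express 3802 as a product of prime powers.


3802 / 2 = 1901
1901 / 1901 = 1
3802 = 2 × 1901


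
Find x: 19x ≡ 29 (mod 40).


GCD(19, 40) = 1, unique solution
a^(-1) mod 40 = 19
x = 19 * 29 mod 40 = 31

x ≡ 31 (mod 40)


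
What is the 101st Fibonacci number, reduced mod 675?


F(k) mod 675 for k=1..101:
1, 1, 2, 3, 5, 8, 13, 21, 34, 55, 89, 144, 233, 377, 610, 312, 247, 559, 131, 15, 146, 161, 307, 468, 100, 568, 668, 561, 554, 440, 319, 84, 403, 487, 215, 27, 242, 269, 511, 105, 616, 46, 662, 33, 20, 53, 73, 126, 199, 325, 524, 174, 23, 197, 220, 417, 637, 379, 341, 45, 386, 431, 142, 573, 40, 613, 653, 591, 569, 485, 379, 189, 568, 82, 650, 57, 32, 89, 121, 210, 331, 541, 197, 63, 260, 323, 583, 231, 139, 370, 509, 204, 38, 242, 280, 522, 127, 649, 101, 75, 176
F(101) mod 675 = 176


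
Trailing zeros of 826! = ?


floor(826/5) = 165
floor(826/25) = 33
floor(826/125) = 6
floor(826/625) = 1
Total = 205

205 trailing zeros


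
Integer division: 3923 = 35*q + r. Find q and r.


3923 = 35 * 112 + 3
Check: 3920 + 3 = 3923

q = 112, r = 3


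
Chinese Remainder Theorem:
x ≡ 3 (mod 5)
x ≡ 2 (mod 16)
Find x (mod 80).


M = 5*16 = 80
M1 = M/5 = 16, M2 = M/16 = 5
M1^(-1) mod 5 = 1, M2^(-1) mod 16 = 13
x = 3*16*1 + 2*5*13 = 178
178 mod 80 = 18
Check: 18 mod 5 = 3 ✓, 18 mod 16 = 2 ✓

x ≡ 18 (mod 80)


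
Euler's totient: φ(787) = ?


787 = 787
Prime factors: 787
φ(787) = 787 × (1-1/787)
= 787 × 786/787 = 786

φ(787) = 786


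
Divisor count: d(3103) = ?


3103 = 29^1 × 107^1
d(3103) = (1+1) × (1+1) = 4

4 divisors


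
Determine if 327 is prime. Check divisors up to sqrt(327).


327 / 3 = 109 (exact division)
327 is NOT prime.

No, 327 is not prime


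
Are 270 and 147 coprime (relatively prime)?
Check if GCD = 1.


Euclidean algorithm:
270 = 1 * 147 + 123
147 = 1 * 123 + 24
123 = 5 * 24 + 3
24 = 8 * 3 + 0
GCD(270, 147) = 3

No, not coprime (GCD = 3)


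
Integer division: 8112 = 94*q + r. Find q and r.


8112 = 94 * 86 + 28
Check: 8084 + 28 = 8112

q = 86, r = 28


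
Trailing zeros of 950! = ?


floor(950/5) = 190
floor(950/25) = 38
floor(950/125) = 7
floor(950/625) = 1
Total = 236

236 trailing zeros


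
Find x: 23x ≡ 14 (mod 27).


GCD(23, 27) = 1, unique solution
a^(-1) mod 27 = 20
x = 20 * 14 mod 27 = 10

x ≡ 10 (mod 27)


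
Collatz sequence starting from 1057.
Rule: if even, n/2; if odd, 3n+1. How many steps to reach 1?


1057 → 3172 → 1586 → 793 → 2380 → 1190 → 595 → 1786 → 893 → 2680 → 1340 → 670 → 335 → 1006 → 503 → 1510 → 755 → 2266 → 1133 → 3400 → 1700 → 850 → 425 → 1276 → 638 → 319 → 958 → 479 → 1438 → 719 → 2158 → 1079 → 3238 → 1619 → 4858 → 2429 → 7288 → 3644 → 1822 → 911 → 2734 → 1367 → 4102 → 2051 → 6154 → 3077 → 9232 → 4616 → 2308 → 1154 → 577 → 1732 → 866 → 433 → 1300 → 650 → 325 → 976 → 488 → 244 → 122 → 61 → 184 → 92 → 46 → 23 → 70 → 35 → 106 → 53 → 160 → 80 → 40 → 20 → 10 → 5 → 16 → 8 → 4 → 2 → 1
Total steps = 80

80 steps


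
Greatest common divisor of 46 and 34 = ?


46 = 1 * 34 + 12
34 = 2 * 12 + 10
12 = 1 * 10 + 2
10 = 5 * 2 + 0
GCD = 2


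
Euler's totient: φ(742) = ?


742 = 2 × 7 × 53
Prime factors: 2, 7, 53
φ(742) = 742 × (1-1/2) × (1-1/7) × (1-1/53)
= 742 × 1/2 × 6/7 × 52/53 = 312

φ(742) = 312


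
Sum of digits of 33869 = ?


3 + 3 + 8 + 6 + 9 = 29


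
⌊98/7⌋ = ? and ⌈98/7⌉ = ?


98/7 = 14.0000
floor = 14
ceil = 14

floor = 14, ceil = 14


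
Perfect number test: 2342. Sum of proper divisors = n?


Proper divisors of 2342: 1, 2, 1171
Sum = 1 + 2 + 1171 = 1174

No, 2342 is not perfect (1174 ≠ 2342)


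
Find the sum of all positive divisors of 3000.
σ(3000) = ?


Divisors of 3000: 1, 2, 3, 4, 5, 6, 8, 10, 12, 15, 20, 24, 25, 30, 40, 50, 60, 75, 100, 120, 125, 150, 200, 250, 300, 375, 500, 600, 750, 1000, 1500, 3000
Sum = 1 + 2 + 3 + 4 + 5 + 6 + 8 + 10 + 12 + 15 + 20 + 24 + 25 + 30 + 40 + 50 + 60 + 75 + 100 + 120 + 125 + 150 + 200 + 250 + 300 + 375 + 500 + 600 + 750 + 1000 + 1500 + 3000 = 9360

σ(3000) = 9360


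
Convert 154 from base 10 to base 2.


154 (base 10) = 154 (decimal)
154 (decimal) = 10011010 (base 2)


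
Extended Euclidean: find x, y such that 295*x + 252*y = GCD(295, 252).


Tabular extended Euclidean (each row: r = 295*s + 252*t):
r=295, s=1, t=0
r=252, s=0, t=1
q=1: r=43, s=1, t=-1   [295*(1) + 252*(-1) = 43]
q=5: r=37, s=-5, t=6   [295*(-5) + 252*(6) = 37]
q=1: r=6, s=6, t=-7   [295*(6) + 252*(-7) = 6]
q=6: r=1, s=-41, t=48   [295*(-41) + 252*(48) = 1]
q=6: r=0, s=252, t=-295   [295*(252) + 252*(-295) = 0]
GCD = 1; from the row with r=1: x=-41, y=48
Check: 295*(-41) + 252*(48) = -12095 + 12096 = 1

GCD = 1, x = -41, y = 48


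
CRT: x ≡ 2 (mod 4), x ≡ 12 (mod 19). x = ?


M = 4*19 = 76
M1 = M/4 = 19, M2 = M/19 = 4
M1^(-1) mod 4 = 3, M2^(-1) mod 19 = 5
x = 2*19*3 + 12*4*5 = 354
354 mod 76 = 50
Check: 50 mod 4 = 2 ✓, 50 mod 19 = 12 ✓

x ≡ 50 (mod 76)


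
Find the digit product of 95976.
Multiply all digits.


9 × 5 × 9 × 7 × 6 = 17010


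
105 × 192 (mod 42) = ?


105 × 192 = 20160
20160 mod 42 = 0


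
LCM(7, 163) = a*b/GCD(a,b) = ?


GCD(7, 163) = 1
LCM = 7*163/1 = 1141/1 = 1141

LCM = 1141


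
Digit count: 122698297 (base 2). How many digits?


122698297 in base 2 = 111010100000011101000111001
Number of digits = 27

27 digits (base 2)


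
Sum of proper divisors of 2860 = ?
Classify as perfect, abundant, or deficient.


Proper divisors: 1, 2, 4, 5, 10, 11, 13, 20, 22, 26, 44, 52, 55, 65, 110, 130, 143, 220, 260, 286, 572, 715, 1430
Sum = 1 + 2 + 4 + 5 + 10 + 11 + 13 + 20 + 22 + 26 + 44 + 52 + 55 + 65 + 110 + 130 + 143 + 220 + 260 + 286 + 572 + 715 + 1430 = 4196
4196 > 2860 → abundant

s(2860) = 4196 (abundant)


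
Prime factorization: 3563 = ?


3563 / 7 = 509
509 / 509 = 1
3563 = 7 × 509


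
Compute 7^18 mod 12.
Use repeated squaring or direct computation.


7^1 mod 12 = 7
7^2 mod 12 = 1
7^3 mod 12 = 7
7^4 mod 12 = 1
7^5 mod 12 = 7
7^6 mod 12 = 1
7^7 mod 12 = 7
7^8 mod 12 = 1
7^9 mod 12 = 7
7^10 mod 12 = 1
7^11 mod 12 = 7
7^12 mod 12 = 1
7^13 mod 12 = 7
7^14 mod 12 = 1
7^15 mod 12 = 7
7^16 mod 12 = 1
7^17 mod 12 = 7
7^18 mod 12 = 1


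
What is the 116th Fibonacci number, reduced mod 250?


F(k) mod 250 for k=1..116:
1, 1, 2, 3, 5, 8, 13, 21, 34, 55, 89, 144, 233, 127, 110, 237, 97, 84, 181, 15, 196, 211, 157, 118, 25, 143, 168, 61, 229, 40, 19, 59, 78, 137, 215, 102, 67, 169, 236, 155, 141, 46, 187, 233, 170, 153, 73, 226, 49, 25, 74, 99, 173, 22, 195, 217, 162, 129, 41, 170, 211, 131, 92, 223, 65, 38, 103, 141, 244, 135, 129, 14, 143, 157, 50, 207, 7, 214, 221, 185, 156, 91, 247, 88, 85, 173, 8, 181, 189, 120, 59, 179, 238, 167, 155, 72, 227, 49, 26, 75, 101, 176, 27, 203, 230, 183, 163, 96, 9, 105, 114, 219, 83, 52, 135, 187
F(116) mod 250 = 187


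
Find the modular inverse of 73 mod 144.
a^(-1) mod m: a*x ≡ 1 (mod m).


Use the extended Euclidean algorithm on (144, 73); each row r = 144*s + 73*t:
r=144, s=1, t=0
r=73, s=0, t=1
q=1: r=71, s=1, t=-1   [144*(1) + 73*(-1) = 71]
q=1: r=2, s=-1, t=2   [144*(-1) + 73*(2) = 2]
q=35: r=1, s=36, t=-71   [144*(36) + 73*(-71) = 1]
q=2: r=0, s=-73, t=144   [144*(-73) + 73*(144) = 0]
GCD = 1 with t = -71, so 73*(-71) ≡ 1 (mod 144)
Inverse = -71 mod 144 = 73
Check: 73 * 73 = 5329 ≡ 1 (mod 144)

73^(-1) ≡ 73 (mod 144)


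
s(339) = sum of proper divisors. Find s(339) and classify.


Proper divisors: 1, 3, 113
Sum = 1 + 3 + 113 = 117
117 < 339 → deficient

s(339) = 117 (deficient)


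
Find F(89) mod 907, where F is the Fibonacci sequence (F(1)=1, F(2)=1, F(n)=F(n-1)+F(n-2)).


F(k) mod 907 for k=1..89:
1, 1, 2, 3, 5, 8, 13, 21, 34, 55, 89, 144, 233, 377, 610, 80, 690, 770, 553, 416, 62, 478, 540, 111, 651, 762, 506, 361, 867, 321, 281, 602, 883, 578, 554, 225, 779, 97, 876, 66, 35, 101, 136, 237, 373, 610, 76, 686, 762, 541, 396, 30, 426, 456, 882, 431, 406, 837, 336, 266, 602, 868, 563, 524, 180, 704, 884, 681, 658, 432, 183, 615, 798, 506, 397, 903, 393, 389, 782, 264, 139, 403, 542, 38, 580, 618, 291, 2, 293
F(89) mod 907 = 293


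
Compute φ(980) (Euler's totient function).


980 = 2^2 × 5 × 7^2
Prime factors: 2, 5, 7
φ(980) = 980 × (1-1/2) × (1-1/5) × (1-1/7)
= 980 × 1/2 × 4/5 × 6/7 = 336

φ(980) = 336


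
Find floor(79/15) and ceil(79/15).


79/15 = 5.2667
floor = 5
ceil = 6

floor = 5, ceil = 6


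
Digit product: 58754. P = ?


5 × 8 × 7 × 5 × 4 = 5600


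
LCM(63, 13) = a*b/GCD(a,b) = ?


GCD(63, 13) = 1
LCM = 63*13/1 = 819/1 = 819

LCM = 819


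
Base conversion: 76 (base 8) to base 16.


76 (base 8) = 62 (decimal)
62 (decimal) = 3E (base 16)


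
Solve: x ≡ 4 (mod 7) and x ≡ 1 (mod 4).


M = 7*4 = 28
M1 = M/7 = 4, M2 = M/4 = 7
M1^(-1) mod 7 = 2, M2^(-1) mod 4 = 3
x = 4*4*2 + 1*7*3 = 53
53 mod 28 = 25
Check: 25 mod 7 = 4 ✓, 25 mod 4 = 1 ✓

x ≡ 25 (mod 28)


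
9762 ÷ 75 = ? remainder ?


9762 = 75 * 130 + 12
Check: 9750 + 12 = 9762

q = 130, r = 12


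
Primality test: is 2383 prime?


Check divisors up to sqrt(2383) = 48.8160
No divisors found.
2383 is prime.

Yes, 2383 is prime


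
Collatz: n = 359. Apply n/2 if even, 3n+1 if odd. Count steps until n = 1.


359 → 1078 → 539 → 1618 → 809 → 2428 → 1214 → 607 → 1822 → 911 → 2734 → 1367 → 4102 → 2051 → 6154 → 3077 → 9232 → 4616 → 2308 → 1154 → 577 → 1732 → 866 → 433 → 1300 → 650 → 325 → 976 → 488 → 244 → 122 → 61 → 184 → 92 → 46 → 23 → 70 → 35 → 106 → 53 → 160 → 80 → 40 → 20 → 10 → 5 → 16 → 8 → 4 → 2 → 1
Total steps = 50

50 steps


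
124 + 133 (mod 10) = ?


124 + 133 = 257
257 mod 10 = 7


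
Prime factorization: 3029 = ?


3029 / 13 = 233
233 / 233 = 1
3029 = 13 × 233


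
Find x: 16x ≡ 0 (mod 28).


GCD(16, 28) = 4 divides 0
Divide: 4x ≡ 0 (mod 7)
x ≡ 0 (mod 7)


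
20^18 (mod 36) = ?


20^1 mod 36 = 20
20^2 mod 36 = 4
20^3 mod 36 = 8
20^4 mod 36 = 16
20^5 mod 36 = 32
20^6 mod 36 = 28
20^7 mod 36 = 20
20^8 mod 36 = 4
20^9 mod 36 = 8
20^10 mod 36 = 16
20^11 mod 36 = 32
20^12 mod 36 = 28
20^13 mod 36 = 20
20^14 mod 36 = 4
20^15 mod 36 = 8
20^16 mod 36 = 16
20^17 mod 36 = 32
20^18 mod 36 = 28
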